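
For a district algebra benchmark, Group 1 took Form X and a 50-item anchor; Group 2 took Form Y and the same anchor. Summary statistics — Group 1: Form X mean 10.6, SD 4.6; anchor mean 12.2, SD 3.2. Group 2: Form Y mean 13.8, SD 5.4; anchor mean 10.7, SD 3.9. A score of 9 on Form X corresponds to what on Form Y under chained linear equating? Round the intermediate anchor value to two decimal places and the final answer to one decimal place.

14.3

Form X → anchor (Group 1): v = (3.2/4.6)(9 − 10.6) + 12.2 = 11.09
anchor → Form Y (Group 2): y = (5.4/3.9)(11.09 − 10.7) + 13.8 = 14.3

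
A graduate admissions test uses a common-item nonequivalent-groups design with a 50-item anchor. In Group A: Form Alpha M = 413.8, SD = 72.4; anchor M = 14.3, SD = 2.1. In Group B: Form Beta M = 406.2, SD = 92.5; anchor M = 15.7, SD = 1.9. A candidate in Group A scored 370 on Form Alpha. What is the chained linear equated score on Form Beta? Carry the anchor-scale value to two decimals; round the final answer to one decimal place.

276.2

Form Alpha → anchor (Group A): v = (2.1/72.4)(370 − 413.8) + 14.3 = 13.03
anchor → Form Beta (Group B): y = (92.5/1.9)(13.03 − 15.7) + 406.2 = 276.2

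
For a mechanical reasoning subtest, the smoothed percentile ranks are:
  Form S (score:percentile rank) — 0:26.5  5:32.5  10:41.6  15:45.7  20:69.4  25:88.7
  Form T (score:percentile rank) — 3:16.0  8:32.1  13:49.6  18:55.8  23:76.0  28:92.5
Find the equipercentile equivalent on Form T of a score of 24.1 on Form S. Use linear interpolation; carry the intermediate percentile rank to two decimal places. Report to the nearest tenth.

25.8

PR of 24.1 on Form S: 69.4 + (24.1 − 20)/(25 − 20) × (88.7 − 69.4) = 85.23
On Form T, PR 85.23 falls between score 23 (PR 76.0) and 28 (PR 92.5).
Interpolate: 23 + (85.23 − 76.0)/(92.5 − 76.0) × (28 − 23) = 25.8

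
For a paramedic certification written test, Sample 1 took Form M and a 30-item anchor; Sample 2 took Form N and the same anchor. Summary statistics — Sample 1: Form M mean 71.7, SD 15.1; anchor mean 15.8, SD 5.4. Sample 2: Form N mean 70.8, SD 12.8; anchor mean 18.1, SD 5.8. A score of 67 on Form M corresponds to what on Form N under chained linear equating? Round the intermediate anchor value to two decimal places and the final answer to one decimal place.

62.0

Form M → anchor (Sample 1): v = (5.4/15.1)(67 − 71.7) + 15.8 = 14.12
anchor → Form N (Sample 2): y = (12.8/5.8)(14.12 − 18.1) + 70.8 = 62.0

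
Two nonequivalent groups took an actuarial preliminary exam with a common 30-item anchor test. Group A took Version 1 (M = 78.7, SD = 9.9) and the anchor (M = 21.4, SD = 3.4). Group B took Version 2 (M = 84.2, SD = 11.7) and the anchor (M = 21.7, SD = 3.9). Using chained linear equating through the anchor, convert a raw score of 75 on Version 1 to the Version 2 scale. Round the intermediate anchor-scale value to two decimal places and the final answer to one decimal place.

79.5

Version 1 → anchor (Group A): v = (3.4/9.9)(75 − 78.7) + 21.4 = 20.13
anchor → Version 2 (Group B): y = (11.7/3.9)(20.13 − 21.7) + 84.2 = 79.5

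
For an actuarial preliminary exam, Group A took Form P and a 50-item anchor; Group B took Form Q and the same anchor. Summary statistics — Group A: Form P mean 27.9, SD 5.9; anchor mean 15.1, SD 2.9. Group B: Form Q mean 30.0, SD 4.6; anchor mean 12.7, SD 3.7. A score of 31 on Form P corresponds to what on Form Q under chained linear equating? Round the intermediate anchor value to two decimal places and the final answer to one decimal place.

Form P → anchor (Group A): v = (2.9/5.9)(31 − 27.9) + 15.1 = 16.62
anchor → Form Q (Group B): y = (4.6/3.7)(16.62 − 12.7) + 30.0 = 34.9

34.9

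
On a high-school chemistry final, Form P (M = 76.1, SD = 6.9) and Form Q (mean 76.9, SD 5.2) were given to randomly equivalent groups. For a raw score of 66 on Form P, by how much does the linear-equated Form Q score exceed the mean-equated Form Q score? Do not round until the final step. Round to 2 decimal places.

Mean-equated: 66 + (76.9 − 76.1) = 66.80
Linear-equated: (5.2/6.9)(66 − 76.1) + 76.9 = 69.288
Difference = 69.288 − 66.80 = 2.49

2.49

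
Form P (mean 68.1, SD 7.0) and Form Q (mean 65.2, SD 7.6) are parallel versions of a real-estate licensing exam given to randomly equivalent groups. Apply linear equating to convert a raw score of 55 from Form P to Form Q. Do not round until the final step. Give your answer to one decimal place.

51.0

Linear equating: y = (SD_Y/SD_X)(x − M_X) + M_Y
y = (7.6/7.0)(55 − 68.1) + 65.2
y = 1.085714 × -13.1 + 65.2 = -14.2229 + 65.2 = 51.0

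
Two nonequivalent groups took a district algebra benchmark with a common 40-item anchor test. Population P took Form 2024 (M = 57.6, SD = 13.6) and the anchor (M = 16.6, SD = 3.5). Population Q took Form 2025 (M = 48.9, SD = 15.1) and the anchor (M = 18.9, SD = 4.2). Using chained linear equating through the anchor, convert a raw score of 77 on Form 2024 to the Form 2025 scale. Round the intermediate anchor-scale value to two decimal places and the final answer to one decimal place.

58.6

Form 2024 → anchor (Population P): v = (3.5/13.6)(77 − 57.6) + 16.6 = 21.59
anchor → Form 2025 (Population Q): y = (15.1/4.2)(21.59 − 18.9) + 48.9 = 58.6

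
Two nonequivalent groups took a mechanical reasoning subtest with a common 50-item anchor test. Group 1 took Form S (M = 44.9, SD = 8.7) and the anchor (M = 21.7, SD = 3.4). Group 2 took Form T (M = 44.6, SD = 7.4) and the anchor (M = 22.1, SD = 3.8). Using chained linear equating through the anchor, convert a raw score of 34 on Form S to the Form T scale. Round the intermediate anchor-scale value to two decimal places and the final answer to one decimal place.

35.5

Form S → anchor (Group 1): v = (3.4/8.7)(34 − 44.9) + 21.7 = 17.44
anchor → Form T (Group 2): y = (7.4/3.8)(17.44 − 22.1) + 44.6 = 35.5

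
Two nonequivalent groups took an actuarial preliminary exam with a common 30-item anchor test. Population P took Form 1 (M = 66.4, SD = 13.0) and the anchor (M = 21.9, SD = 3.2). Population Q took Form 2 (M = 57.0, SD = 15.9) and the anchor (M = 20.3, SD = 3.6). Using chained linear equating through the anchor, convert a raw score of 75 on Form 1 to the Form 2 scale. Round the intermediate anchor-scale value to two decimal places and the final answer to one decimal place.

73.4

Form 1 → anchor (Population P): v = (3.2/13.0)(75 − 66.4) + 21.9 = 24.02
anchor → Form 2 (Population Q): y = (15.9/3.6)(24.02 − 20.3) + 57.0 = 73.4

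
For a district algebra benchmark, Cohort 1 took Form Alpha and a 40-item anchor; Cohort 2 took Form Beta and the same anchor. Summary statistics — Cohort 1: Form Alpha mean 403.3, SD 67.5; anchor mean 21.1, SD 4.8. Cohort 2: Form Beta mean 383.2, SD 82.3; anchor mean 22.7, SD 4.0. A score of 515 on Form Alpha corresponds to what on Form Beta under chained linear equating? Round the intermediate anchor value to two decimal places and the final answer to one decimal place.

513.6

Form Alpha → anchor (Cohort 1): v = (4.8/67.5)(515 − 403.3) + 21.1 = 29.04
anchor → Form Beta (Cohort 2): y = (82.3/4.0)(29.04 − 22.7) + 383.2 = 513.6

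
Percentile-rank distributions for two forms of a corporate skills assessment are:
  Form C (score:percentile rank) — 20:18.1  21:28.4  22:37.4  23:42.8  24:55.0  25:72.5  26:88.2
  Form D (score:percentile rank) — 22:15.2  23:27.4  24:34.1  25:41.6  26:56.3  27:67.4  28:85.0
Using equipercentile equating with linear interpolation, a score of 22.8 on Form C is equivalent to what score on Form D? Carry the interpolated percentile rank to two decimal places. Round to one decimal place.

25.0

PR of 22.8 on Form C: 37.4 + (22.8 − 22)/(23 − 22) × (42.8 − 37.4) = 41.72
On Form D, PR 41.72 falls between score 25 (PR 41.6) and 26 (PR 56.3).
Interpolate: 25 + (41.72 − 41.6)/(56.3 − 41.6) × (26 − 25) = 25.0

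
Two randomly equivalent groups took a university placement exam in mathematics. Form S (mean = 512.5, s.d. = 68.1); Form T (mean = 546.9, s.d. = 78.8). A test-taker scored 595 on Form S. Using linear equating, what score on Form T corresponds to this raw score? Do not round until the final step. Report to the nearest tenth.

642.4

Linear equating: y = (SD_Y/SD_X)(x − M_X) + M_Y
y = (78.8/68.1)(595 − 512.5) + 546.9
y = 1.157122 × 82.5 + 546.9 = 95.4626 + 546.9 = 642.4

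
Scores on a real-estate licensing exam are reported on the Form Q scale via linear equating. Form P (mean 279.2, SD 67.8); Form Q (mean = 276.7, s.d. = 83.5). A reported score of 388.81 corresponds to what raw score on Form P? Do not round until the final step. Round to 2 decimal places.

370.23

Invert y = (SD_Y/SD_X)(x − M_X) + M_Y:
x = (SD_X/SD_Y)(y − M_Y) + M_X = (67.8/83.5)(388.81 − 276.7) + 279.2
x = 0.811976 × 112.110 + 279.2 = 370.23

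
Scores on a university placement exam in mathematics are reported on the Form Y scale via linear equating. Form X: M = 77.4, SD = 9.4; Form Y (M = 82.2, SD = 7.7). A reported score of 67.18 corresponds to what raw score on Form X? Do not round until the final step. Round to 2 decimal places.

Invert y = (SD_Y/SD_X)(x − M_X) + M_Y:
x = (SD_X/SD_Y)(y − M_Y) + M_X = (9.4/7.7)(67.18 − 82.2) + 77.4
x = 1.220779 × -15.020 + 77.4 = 59.06

59.06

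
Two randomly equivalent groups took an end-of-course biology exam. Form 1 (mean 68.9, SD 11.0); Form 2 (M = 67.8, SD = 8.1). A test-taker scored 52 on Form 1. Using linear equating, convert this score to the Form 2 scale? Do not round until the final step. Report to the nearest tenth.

Linear equating: y = (SD_Y/SD_X)(x − M_X) + M_Y
y = (8.1/11.0)(52 − 68.9) + 67.8
y = 0.736364 × -16.9 + 67.8 = -12.4445 + 67.8 = 55.4

55.4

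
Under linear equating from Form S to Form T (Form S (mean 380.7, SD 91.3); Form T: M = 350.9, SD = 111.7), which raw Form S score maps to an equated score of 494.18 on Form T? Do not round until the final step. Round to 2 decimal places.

Invert y = (SD_Y/SD_X)(x − M_X) + M_Y:
x = (SD_X/SD_Y)(y − M_Y) + M_X = (91.3/111.7)(494.18 − 350.9) + 380.7
x = 0.817368 × 143.280 + 380.7 = 497.81

497.81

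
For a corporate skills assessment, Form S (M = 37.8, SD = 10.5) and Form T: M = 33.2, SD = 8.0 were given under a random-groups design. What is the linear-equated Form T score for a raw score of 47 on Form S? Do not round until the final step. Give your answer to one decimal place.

40.2

Linear equating: y = (SD_Y/SD_X)(x − M_X) + M_Y
y = (8.0/10.5)(47 − 37.8) + 33.2
y = 0.761905 × 9.2 + 33.2 = 7.0095 + 33.2 = 40.2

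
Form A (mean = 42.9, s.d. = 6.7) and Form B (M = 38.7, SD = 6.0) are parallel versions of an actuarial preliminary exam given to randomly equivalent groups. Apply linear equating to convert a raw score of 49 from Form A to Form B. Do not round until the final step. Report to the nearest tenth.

Linear equating: y = (SD_Y/SD_X)(x − M_X) + M_Y
y = (6.0/6.7)(49 − 42.9) + 38.7
y = 0.895522 × 6.1 + 38.7 = 5.4627 + 38.7 = 44.2

44.2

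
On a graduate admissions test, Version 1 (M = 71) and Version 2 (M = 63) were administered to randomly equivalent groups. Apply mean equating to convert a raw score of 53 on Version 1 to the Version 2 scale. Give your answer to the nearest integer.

Mean equating: y = x + (M_Y − M_X) = 53 + (63 − 71) = 45

45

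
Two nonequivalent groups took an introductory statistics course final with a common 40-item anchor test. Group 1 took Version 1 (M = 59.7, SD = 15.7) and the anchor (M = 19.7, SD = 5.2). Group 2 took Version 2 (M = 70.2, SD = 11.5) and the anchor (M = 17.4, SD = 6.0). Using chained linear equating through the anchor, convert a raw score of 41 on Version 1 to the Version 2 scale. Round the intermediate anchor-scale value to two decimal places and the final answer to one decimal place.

62.7

Version 1 → anchor (Group 1): v = (5.2/15.7)(41 − 59.7) + 19.7 = 13.51
anchor → Version 2 (Group 2): y = (11.5/6.0)(13.51 − 17.4) + 70.2 = 62.7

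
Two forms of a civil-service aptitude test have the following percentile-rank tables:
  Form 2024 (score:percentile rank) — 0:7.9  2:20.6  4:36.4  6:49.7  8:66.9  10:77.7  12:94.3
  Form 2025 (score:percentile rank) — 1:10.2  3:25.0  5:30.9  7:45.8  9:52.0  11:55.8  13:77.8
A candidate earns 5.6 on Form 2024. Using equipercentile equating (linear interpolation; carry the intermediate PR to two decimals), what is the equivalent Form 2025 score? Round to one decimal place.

7.4

PR of 5.6 on Form 2024: 36.4 + (5.6 − 4)/(6 − 4) × (49.7 − 36.4) = 47.04
On Form 2025, PR 47.04 falls between score 7 (PR 45.8) and 9 (PR 52.0).
Interpolate: 7 + (47.04 − 45.8)/(52.0 − 45.8) × (9 − 7) = 7.4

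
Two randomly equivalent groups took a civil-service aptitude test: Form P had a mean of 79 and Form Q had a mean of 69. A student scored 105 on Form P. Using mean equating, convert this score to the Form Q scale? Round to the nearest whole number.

95

Mean equating: y = x + (M_Y − M_X) = 105 + (69 − 79) = 95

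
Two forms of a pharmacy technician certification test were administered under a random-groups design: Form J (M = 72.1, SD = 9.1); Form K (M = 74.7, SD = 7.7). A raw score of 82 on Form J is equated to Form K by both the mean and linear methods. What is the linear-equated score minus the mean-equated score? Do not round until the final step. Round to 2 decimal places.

Mean-equated: 82 + (74.7 − 72.1) = 84.60
Linear-equated: (7.7/9.1)(82 − 72.1) + 74.7 = 83.077
Difference = 83.077 − 84.60 = -1.52

-1.52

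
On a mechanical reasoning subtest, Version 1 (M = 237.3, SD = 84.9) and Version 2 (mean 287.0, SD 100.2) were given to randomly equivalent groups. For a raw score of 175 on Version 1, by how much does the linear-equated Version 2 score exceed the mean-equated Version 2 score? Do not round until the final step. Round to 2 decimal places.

Mean-equated: 175 + (287.0 − 237.3) = 224.70
Linear-equated: (100.2/84.9)(175 − 237.3) + 287.0 = 213.473
Difference = 213.473 − 224.70 = -11.23

-11.23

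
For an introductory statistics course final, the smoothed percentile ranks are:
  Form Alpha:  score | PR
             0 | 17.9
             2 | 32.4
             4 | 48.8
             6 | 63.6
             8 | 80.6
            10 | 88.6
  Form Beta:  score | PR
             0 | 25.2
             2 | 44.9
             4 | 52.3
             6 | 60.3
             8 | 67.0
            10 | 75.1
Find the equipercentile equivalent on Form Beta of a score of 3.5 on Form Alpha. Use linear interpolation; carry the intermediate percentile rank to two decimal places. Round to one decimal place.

2.0

PR of 3.5 on Form Alpha: 32.4 + (3.5 − 2)/(4 − 2) × (48.8 − 32.4) = 44.70
On Form Beta, PR 44.70 falls between score 0 (PR 25.2) and 2 (PR 44.9).
Interpolate: 0 + (44.70 − 25.2)/(44.9 − 25.2) × (2 − 0) = 2.0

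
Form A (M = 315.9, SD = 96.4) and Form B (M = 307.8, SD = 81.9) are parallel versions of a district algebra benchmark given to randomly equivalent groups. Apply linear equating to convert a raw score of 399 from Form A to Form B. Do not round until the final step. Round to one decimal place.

Linear equating: y = (SD_Y/SD_X)(x − M_X) + M_Y
y = (81.9/96.4)(399 − 315.9) + 307.8
y = 0.849585 × 83.1 + 307.8 = 70.6005 + 307.8 = 378.4

378.4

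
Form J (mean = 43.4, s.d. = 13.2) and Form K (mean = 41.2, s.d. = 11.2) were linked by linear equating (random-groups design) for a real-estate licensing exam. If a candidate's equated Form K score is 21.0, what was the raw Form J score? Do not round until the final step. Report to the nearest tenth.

Invert y = (SD_Y/SD_X)(x − M_X) + M_Y:
x = (SD_X/SD_Y)(y − M_Y) + M_X = (13.2/11.2)(21.0 − 41.2) + 43.4
x = 1.178571 × -20.200 + 43.4 = 19.6

19.6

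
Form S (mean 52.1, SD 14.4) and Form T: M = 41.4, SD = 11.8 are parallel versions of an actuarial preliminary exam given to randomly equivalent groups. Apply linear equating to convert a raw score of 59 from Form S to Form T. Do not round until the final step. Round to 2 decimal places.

47.05

Linear equating: y = (SD_Y/SD_X)(x − M_X) + M_Y
y = (11.8/14.4)(59 − 52.1) + 41.4
y = 0.819444 × 6.9 + 41.4 = 5.6542 + 41.4 = 47.05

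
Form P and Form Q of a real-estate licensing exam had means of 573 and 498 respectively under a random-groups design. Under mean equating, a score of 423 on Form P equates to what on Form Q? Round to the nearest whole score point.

Mean equating: y = x + (M_Y − M_X) = 423 + (498 − 573) = 348

348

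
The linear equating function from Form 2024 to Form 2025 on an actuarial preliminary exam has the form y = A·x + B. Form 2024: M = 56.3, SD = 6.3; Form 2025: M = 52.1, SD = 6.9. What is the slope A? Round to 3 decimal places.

A = SD_Y / SD_X = 6.9 / 6.3 = 1.095

1.095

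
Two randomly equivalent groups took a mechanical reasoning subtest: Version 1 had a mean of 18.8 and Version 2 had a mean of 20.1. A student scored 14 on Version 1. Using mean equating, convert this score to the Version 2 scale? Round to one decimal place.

15.3

Mean equating: y = x + (M_Y − M_X) = 14 + (20.1 − 18.8) = 15.3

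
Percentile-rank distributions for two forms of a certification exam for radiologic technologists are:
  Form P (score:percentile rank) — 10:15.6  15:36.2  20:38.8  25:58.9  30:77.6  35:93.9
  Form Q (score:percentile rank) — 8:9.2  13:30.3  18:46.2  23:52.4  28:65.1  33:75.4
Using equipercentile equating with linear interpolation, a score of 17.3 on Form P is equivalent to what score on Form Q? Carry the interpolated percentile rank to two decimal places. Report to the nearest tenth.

PR of 17.3 on Form P: 36.2 + (17.3 − 15)/(20 − 15) × (38.8 − 36.2) = 37.40
On Form Q, PR 37.40 falls between score 13 (PR 30.3) and 18 (PR 46.2).
Interpolate: 13 + (37.40 − 30.3)/(46.2 − 30.3) × (18 − 13) = 15.2

15.2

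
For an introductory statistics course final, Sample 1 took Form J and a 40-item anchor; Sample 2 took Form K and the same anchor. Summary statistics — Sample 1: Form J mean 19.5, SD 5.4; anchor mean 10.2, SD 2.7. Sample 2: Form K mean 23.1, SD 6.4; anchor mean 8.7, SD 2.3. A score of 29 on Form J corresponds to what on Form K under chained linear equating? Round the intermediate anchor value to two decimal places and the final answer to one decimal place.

Form J → anchor (Sample 1): v = (2.7/5.4)(29 − 19.5) + 10.2 = 14.95
anchor → Form K (Sample 2): y = (6.4/2.3)(14.95 − 8.7) + 23.1 = 40.5

40.5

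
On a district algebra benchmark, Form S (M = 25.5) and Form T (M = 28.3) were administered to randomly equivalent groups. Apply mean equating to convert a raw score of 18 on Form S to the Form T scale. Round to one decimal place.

20.8

Mean equating: y = x + (M_Y − M_X) = 18 + (28.3 − 25.5) = 20.8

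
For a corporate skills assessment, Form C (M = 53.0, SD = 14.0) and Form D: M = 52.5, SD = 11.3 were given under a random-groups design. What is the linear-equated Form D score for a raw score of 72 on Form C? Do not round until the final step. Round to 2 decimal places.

Linear equating: y = (SD_Y/SD_X)(x − M_X) + M_Y
y = (11.3/14.0)(72 − 53.0) + 52.5
y = 0.807143 × 19.0 + 52.5 = 15.3357 + 52.5 = 67.84

67.84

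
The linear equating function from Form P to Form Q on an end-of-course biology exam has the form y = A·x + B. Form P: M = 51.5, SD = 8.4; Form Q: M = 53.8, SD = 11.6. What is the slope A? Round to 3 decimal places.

1.381

A = SD_Y / SD_X = 11.6 / 8.4 = 1.381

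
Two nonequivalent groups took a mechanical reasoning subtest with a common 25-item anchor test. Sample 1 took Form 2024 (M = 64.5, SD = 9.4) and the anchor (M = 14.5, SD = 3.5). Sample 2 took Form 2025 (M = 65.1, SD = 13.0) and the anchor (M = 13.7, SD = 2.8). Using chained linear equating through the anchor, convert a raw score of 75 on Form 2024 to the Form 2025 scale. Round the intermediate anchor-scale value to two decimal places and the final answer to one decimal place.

87.0

Form 2024 → anchor (Sample 1): v = (3.5/9.4)(75 − 64.5) + 14.5 = 18.41
anchor → Form 2025 (Sample 2): y = (13.0/2.8)(18.41 − 13.7) + 65.1 = 87.0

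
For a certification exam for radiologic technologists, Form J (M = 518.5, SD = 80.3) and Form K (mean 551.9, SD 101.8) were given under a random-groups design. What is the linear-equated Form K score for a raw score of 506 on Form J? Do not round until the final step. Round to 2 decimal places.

Linear equating: y = (SD_Y/SD_X)(x − M_X) + M_Y
y = (101.8/80.3)(506 − 518.5) + 551.9
y = 1.267746 × -12.5 + 551.9 = -15.8468 + 551.9 = 536.05

536.05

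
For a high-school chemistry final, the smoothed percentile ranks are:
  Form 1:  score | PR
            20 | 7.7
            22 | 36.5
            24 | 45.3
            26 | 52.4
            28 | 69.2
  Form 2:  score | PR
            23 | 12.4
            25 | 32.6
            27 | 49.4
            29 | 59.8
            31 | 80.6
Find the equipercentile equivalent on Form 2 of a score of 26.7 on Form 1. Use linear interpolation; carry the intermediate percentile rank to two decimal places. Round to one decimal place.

28.7

PR of 26.7 on Form 1: 52.4 + (26.7 − 26)/(28 − 26) × (69.2 − 52.4) = 58.28
On Form 2, PR 58.28 falls between score 27 (PR 49.4) and 29 (PR 59.8).
Interpolate: 27 + (58.28 − 49.4)/(59.8 − 49.4) × (29 − 27) = 28.7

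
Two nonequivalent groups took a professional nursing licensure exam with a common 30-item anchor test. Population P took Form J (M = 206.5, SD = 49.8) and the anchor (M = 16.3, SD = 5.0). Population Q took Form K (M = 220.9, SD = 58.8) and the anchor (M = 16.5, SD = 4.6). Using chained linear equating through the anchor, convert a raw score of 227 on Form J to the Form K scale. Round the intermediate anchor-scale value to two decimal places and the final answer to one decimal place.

244.7

Form J → anchor (Population P): v = (5.0/49.8)(227 − 206.5) + 16.3 = 18.36
anchor → Form K (Population Q): y = (58.8/4.6)(18.36 − 16.5) + 220.9 = 244.7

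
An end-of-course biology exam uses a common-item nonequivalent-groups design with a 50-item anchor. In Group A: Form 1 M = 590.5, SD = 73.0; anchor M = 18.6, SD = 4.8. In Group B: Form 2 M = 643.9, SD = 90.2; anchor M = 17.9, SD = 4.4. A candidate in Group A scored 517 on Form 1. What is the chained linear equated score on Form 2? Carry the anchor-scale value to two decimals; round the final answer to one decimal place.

Form 1 → anchor (Group A): v = (4.8/73.0)(517 − 590.5) + 18.6 = 13.77
anchor → Form 2 (Group B): y = (90.2/4.4)(13.77 − 17.9) + 643.9 = 559.2

559.2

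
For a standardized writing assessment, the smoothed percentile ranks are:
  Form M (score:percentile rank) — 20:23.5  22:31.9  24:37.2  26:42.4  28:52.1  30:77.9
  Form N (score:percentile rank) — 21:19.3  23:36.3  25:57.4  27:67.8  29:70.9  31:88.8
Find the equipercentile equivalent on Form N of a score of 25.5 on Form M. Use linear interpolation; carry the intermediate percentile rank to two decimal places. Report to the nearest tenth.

23.5

PR of 25.5 on Form M: 37.2 + (25.5 − 24)/(26 − 24) × (42.4 − 37.2) = 41.10
On Form N, PR 41.10 falls between score 23 (PR 36.3) and 25 (PR 57.4).
Interpolate: 23 + (41.10 − 36.3)/(57.4 − 36.3) × (25 − 23) = 23.5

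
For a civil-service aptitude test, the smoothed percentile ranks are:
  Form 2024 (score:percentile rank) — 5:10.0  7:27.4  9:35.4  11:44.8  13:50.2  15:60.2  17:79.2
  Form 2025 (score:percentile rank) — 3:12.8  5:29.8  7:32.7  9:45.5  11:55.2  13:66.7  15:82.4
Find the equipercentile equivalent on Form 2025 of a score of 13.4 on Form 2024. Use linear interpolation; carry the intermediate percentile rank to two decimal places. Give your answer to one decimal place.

10.4

PR of 13.4 on Form 2024: 50.2 + (13.4 − 13)/(15 − 13) × (60.2 − 50.2) = 52.20
On Form 2025, PR 52.20 falls between score 9 (PR 45.5) and 11 (PR 55.2).
Interpolate: 9 + (52.20 − 45.5)/(55.2 − 45.5) × (11 − 9) = 10.4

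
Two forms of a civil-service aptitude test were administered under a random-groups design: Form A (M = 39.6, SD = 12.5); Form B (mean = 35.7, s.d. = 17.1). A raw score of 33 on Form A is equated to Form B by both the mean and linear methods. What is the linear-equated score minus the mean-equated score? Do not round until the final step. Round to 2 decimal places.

-2.43

Mean-equated: 33 + (35.7 − 39.6) = 29.10
Linear-equated: (17.1/12.5)(33 − 39.6) + 35.7 = 26.671
Difference = 26.671 − 29.10 = -2.43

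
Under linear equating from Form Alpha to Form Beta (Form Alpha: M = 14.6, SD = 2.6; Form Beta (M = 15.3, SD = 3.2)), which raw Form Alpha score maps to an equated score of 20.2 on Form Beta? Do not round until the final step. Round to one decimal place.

Invert y = (SD_Y/SD_X)(x − M_X) + M_Y:
x = (SD_X/SD_Y)(y − M_Y) + M_X = (2.6/3.2)(20.2 − 15.3) + 14.6
x = 0.812500 × 4.900 + 14.6 = 18.6

18.6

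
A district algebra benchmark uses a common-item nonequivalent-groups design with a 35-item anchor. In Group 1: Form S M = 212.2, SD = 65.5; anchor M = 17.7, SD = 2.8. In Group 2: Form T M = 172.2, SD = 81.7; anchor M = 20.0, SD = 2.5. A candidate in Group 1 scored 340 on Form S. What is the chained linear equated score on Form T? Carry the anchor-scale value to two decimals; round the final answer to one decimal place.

275.5

Form S → anchor (Group 1): v = (2.8/65.5)(340 − 212.2) + 17.7 = 23.16
anchor → Form T (Group 2): y = (81.7/2.5)(23.16 − 20.0) + 172.2 = 275.5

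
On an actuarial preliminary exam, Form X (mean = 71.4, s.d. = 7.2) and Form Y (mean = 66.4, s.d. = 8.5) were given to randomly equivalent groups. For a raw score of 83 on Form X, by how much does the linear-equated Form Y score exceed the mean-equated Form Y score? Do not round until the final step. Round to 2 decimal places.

2.09

Mean-equated: 83 + (66.4 − 71.4) = 78.00
Linear-equated: (8.5/7.2)(83 − 71.4) + 66.4 = 80.094
Difference = 80.094 − 78.00 = 2.09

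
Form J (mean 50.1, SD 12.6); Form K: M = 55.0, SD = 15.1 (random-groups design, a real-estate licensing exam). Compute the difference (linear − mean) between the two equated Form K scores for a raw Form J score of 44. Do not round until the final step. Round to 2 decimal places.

-1.21

Mean-equated: 44 + (55.0 − 50.1) = 48.90
Linear-equated: (15.1/12.6)(44 − 50.1) + 55.0 = 47.690
Difference = 47.690 − 48.90 = -1.21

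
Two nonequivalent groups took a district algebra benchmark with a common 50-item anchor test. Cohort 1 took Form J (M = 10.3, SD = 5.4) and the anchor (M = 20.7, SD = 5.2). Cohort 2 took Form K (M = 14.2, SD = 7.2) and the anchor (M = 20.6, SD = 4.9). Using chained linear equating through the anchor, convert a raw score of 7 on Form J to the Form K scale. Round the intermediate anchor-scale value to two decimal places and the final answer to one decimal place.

Form J → anchor (Cohort 1): v = (5.2/5.4)(7 − 10.3) + 20.7 = 17.52
anchor → Form K (Cohort 2): y = (7.2/4.9)(17.52 − 20.6) + 14.2 = 9.7

9.7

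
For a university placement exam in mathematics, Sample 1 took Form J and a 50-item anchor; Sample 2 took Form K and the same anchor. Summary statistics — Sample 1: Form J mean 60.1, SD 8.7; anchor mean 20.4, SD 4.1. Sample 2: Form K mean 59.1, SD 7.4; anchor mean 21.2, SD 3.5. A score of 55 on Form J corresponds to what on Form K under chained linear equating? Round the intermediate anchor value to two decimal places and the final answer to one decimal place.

Form J → anchor (Sample 1): v = (4.1/8.7)(55 − 60.1) + 20.4 = 18.00
anchor → Form K (Sample 2): y = (7.4/3.5)(18.00 − 21.2) + 59.1 = 52.3

52.3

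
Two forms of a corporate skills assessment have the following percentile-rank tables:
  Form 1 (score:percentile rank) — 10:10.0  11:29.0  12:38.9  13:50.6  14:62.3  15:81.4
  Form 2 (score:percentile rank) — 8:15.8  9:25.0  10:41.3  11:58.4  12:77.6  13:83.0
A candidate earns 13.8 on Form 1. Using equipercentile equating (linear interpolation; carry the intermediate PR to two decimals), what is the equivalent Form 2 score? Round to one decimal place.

11.1

PR of 13.8 on Form 1: 50.6 + (13.8 − 13)/(14 − 13) × (62.3 − 50.6) = 59.96
On Form 2, PR 59.96 falls between score 11 (PR 58.4) and 12 (PR 77.6).
Interpolate: 11 + (59.96 − 58.4)/(77.6 − 58.4) × (12 − 11) = 11.1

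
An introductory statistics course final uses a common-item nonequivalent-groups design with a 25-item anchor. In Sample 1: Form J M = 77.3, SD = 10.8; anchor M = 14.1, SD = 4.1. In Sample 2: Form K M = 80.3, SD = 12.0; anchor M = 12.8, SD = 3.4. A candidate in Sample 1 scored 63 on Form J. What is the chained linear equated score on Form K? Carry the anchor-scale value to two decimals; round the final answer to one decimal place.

65.7

Form J → anchor (Sample 1): v = (4.1/10.8)(63 − 77.3) + 14.1 = 8.67
anchor → Form K (Sample 2): y = (12.0/3.4)(8.67 − 12.8) + 80.3 = 65.7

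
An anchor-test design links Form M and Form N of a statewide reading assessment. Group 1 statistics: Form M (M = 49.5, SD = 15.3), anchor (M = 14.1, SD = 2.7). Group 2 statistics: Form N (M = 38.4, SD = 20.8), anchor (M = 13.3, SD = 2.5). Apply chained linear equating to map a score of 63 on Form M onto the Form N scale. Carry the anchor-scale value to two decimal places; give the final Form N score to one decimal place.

Form M → anchor (Group 1): v = (2.7/15.3)(63 − 49.5) + 14.1 = 16.48
anchor → Form N (Group 2): y = (20.8/2.5)(16.48 − 13.3) + 38.4 = 64.9

64.9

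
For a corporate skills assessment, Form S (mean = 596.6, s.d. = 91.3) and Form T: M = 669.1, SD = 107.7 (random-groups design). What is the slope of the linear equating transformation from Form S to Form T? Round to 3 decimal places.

A = SD_Y / SD_X = 107.7 / 91.3 = 1.180

1.180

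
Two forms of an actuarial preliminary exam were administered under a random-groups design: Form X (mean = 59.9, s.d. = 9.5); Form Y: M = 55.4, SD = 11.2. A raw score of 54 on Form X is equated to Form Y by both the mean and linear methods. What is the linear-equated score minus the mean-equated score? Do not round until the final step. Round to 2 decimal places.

Mean-equated: 54 + (55.4 − 59.9) = 49.50
Linear-equated: (11.2/9.5)(54 − 59.9) + 55.4 = 48.444
Difference = 48.444 − 49.50 = -1.06

-1.06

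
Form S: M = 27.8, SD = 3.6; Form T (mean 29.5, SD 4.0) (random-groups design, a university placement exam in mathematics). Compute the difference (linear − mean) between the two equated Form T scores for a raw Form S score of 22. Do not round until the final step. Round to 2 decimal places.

Mean-equated: 22 + (29.5 − 27.8) = 23.70
Linear-equated: (4.0/3.6)(22 − 27.8) + 29.5 = 23.056
Difference = 23.056 − 23.70 = -0.64

-0.64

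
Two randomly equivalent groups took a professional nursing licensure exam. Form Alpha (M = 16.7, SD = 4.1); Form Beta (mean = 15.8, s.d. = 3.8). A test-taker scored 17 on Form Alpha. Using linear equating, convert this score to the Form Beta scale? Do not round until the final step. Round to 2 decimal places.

Linear equating: y = (SD_Y/SD_X)(x − M_X) + M_Y
y = (3.8/4.1)(17 − 16.7) + 15.8
y = 0.926829 × 0.3 + 15.8 = 0.2780 + 15.8 = 16.08

16.08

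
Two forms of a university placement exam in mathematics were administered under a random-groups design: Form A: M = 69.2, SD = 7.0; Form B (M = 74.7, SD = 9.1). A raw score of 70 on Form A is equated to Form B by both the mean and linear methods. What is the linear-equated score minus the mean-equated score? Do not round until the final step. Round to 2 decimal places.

Mean-equated: 70 + (74.7 − 69.2) = 75.50
Linear-equated: (9.1/7.0)(70 − 69.2) + 74.7 = 75.740
Difference = 75.740 − 75.50 = 0.24

0.24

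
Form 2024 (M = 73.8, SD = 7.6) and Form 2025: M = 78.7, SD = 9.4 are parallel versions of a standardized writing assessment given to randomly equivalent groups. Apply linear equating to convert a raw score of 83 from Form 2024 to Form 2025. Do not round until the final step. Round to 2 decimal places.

90.08

Linear equating: y = (SD_Y/SD_X)(x − M_X) + M_Y
y = (9.4/7.6)(83 − 73.8) + 78.7
y = 1.236842 × 9.2 + 78.7 = 11.3789 + 78.7 = 90.08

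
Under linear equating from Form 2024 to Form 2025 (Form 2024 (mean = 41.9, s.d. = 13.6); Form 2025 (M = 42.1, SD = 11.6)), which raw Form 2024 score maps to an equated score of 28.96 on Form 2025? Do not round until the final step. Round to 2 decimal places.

Invert y = (SD_Y/SD_X)(x − M_X) + M_Y:
x = (SD_X/SD_Y)(y − M_Y) + M_X = (13.6/11.6)(28.96 − 42.1) + 41.9
x = 1.172414 × -13.140 + 41.9 = 26.49

26.49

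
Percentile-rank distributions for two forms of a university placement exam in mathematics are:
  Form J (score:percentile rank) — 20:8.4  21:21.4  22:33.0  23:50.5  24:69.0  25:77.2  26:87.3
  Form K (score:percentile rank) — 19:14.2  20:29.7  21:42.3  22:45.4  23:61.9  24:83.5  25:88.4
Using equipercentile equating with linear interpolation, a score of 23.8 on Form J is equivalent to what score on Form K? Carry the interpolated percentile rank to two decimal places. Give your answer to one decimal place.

23.2

PR of 23.8 on Form J: 50.5 + (23.8 − 23)/(24 − 23) × (69.0 − 50.5) = 65.30
On Form K, PR 65.30 falls between score 23 (PR 61.9) and 24 (PR 83.5).
Interpolate: 23 + (65.30 − 61.9)/(83.5 − 61.9) × (24 − 23) = 23.2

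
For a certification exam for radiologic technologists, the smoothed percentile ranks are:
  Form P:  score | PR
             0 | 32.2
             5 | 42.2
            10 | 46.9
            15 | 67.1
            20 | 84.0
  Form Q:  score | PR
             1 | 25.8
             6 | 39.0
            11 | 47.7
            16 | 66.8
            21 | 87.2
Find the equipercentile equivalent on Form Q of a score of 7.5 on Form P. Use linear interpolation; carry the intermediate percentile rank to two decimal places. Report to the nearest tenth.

PR of 7.5 on Form P: 42.2 + (7.5 − 5)/(10 − 5) × (46.9 − 42.2) = 44.55
On Form Q, PR 44.55 falls between score 6 (PR 39.0) and 11 (PR 47.7).
Interpolate: 6 + (44.55 − 39.0)/(47.7 − 39.0) × (11 − 6) = 9.2

9.2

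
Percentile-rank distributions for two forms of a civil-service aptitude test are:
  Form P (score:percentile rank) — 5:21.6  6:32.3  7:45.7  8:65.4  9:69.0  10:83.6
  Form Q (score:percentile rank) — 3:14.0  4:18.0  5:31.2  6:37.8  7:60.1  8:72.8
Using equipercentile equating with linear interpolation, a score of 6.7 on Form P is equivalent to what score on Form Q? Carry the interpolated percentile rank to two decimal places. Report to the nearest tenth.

6.2

PR of 6.7 on Form P: 32.3 + (6.7 − 6)/(7 − 6) × (45.7 − 32.3) = 41.68
On Form Q, PR 41.68 falls between score 6 (PR 37.8) and 7 (PR 60.1).
Interpolate: 6 + (41.68 − 37.8)/(60.1 − 37.8) × (7 − 6) = 6.2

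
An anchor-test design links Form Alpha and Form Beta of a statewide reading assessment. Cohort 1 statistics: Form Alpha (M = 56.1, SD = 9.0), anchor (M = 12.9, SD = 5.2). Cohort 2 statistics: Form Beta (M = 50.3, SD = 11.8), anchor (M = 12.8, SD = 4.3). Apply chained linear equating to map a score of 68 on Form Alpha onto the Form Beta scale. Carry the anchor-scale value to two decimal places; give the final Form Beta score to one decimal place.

Form Alpha → anchor (Cohort 1): v = (5.2/9.0)(68 − 56.1) + 12.9 = 19.78
anchor → Form Beta (Cohort 2): y = (11.8/4.3)(19.78 − 12.8) + 50.3 = 69.5

69.5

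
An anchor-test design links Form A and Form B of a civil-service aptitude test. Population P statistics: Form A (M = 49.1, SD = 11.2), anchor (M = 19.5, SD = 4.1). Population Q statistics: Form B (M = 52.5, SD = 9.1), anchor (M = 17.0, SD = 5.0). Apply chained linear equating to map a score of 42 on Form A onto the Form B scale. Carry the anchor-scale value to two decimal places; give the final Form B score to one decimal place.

52.3

Form A → anchor (Population P): v = (4.1/11.2)(42 − 49.1) + 19.5 = 16.90
anchor → Form B (Population Q): y = (9.1/5.0)(16.90 − 17.0) + 52.5 = 52.3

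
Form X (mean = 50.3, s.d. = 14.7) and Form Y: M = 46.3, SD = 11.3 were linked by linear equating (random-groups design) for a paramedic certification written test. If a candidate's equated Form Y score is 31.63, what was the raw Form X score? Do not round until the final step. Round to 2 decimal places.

Invert y = (SD_Y/SD_X)(x − M_X) + M_Y:
x = (SD_X/SD_Y)(y − M_Y) + M_X = (14.7/11.3)(31.63 − 46.3) + 50.3
x = 1.300885 × -14.670 + 50.3 = 31.22

31.22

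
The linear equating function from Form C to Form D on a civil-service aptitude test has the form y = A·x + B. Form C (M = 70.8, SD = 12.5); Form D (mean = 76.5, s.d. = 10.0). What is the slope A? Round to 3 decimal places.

A = SD_Y / SD_X = 10.0 / 12.5 = 0.800

0.800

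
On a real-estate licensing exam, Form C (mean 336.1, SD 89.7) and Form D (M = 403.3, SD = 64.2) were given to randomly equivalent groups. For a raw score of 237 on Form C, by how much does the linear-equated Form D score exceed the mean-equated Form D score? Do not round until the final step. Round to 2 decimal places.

Mean-equated: 237 + (403.3 − 336.1) = 304.20
Linear-equated: (64.2/89.7)(237 − 336.1) + 403.3 = 332.372
Difference = 332.372 − 304.20 = 28.17

28.17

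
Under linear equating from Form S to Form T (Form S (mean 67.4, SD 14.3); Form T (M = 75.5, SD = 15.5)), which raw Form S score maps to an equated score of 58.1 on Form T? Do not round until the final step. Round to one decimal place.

51.3

Invert y = (SD_Y/SD_X)(x − M_X) + M_Y:
x = (SD_X/SD_Y)(y − M_Y) + M_X = (14.3/15.5)(58.1 − 75.5) + 67.4
x = 0.922581 × -17.400 + 67.4 = 51.3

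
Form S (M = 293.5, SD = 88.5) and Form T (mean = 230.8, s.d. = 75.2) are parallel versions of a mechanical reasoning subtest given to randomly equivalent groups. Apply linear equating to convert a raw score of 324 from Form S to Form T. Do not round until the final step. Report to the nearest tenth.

Linear equating: y = (SD_Y/SD_X)(x − M_X) + M_Y
y = (75.2/88.5)(324 − 293.5) + 230.8
y = 0.849718 × 30.5 + 230.8 = 25.9164 + 230.8 = 256.7

256.7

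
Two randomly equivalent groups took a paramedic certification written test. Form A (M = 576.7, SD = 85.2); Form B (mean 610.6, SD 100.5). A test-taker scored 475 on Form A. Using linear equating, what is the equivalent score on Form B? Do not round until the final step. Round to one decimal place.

Linear equating: y = (SD_Y/SD_X)(x − M_X) + M_Y
y = (100.5/85.2)(475 − 576.7) + 610.6
y = 1.179577 × -101.7 + 610.6 = -119.9630 + 610.6 = 490.6

490.6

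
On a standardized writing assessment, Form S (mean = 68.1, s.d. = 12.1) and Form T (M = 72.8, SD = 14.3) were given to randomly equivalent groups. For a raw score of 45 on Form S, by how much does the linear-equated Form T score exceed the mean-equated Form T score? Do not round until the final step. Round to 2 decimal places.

Mean-equated: 45 + (72.8 − 68.1) = 49.70
Linear-equated: (14.3/12.1)(45 − 68.1) + 72.8 = 45.500
Difference = 45.500 − 49.70 = -4.20

-4.20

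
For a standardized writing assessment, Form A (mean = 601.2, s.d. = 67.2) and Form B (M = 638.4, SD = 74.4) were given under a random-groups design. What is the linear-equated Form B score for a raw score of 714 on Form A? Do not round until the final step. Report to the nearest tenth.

763.3

Linear equating: y = (SD_Y/SD_X)(x − M_X) + M_Y
y = (74.4/67.2)(714 − 601.2) + 638.4
y = 1.107143 × 112.8 + 638.4 = 124.8857 + 638.4 = 763.3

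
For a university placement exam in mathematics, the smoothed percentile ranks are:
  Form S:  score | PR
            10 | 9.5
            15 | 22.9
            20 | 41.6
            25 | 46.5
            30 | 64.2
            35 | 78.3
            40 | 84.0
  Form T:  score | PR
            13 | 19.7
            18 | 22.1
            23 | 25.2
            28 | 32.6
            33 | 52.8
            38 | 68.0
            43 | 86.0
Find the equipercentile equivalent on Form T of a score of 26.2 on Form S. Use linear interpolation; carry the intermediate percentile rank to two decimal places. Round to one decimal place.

PR of 26.2 on Form S: 46.5 + (26.2 − 25)/(30 − 25) × (64.2 − 46.5) = 50.75
On Form T, PR 50.75 falls between score 28 (PR 32.6) and 33 (PR 52.8).
Interpolate: 28 + (50.75 − 32.6)/(52.8 − 32.6) × (33 − 28) = 32.5

32.5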